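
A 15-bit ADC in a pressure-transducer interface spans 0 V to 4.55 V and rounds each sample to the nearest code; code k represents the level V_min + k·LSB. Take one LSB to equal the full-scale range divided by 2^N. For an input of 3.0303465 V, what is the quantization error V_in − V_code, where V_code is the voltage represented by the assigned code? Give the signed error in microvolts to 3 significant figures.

−24.6 µV

Range is 4.55 V. LSB = 4.55 V / 2^15 ≈ 138.9 µV.
(3.0303465 − (0)) / LSB = 3.0303465 × 32768/4.55 = 21823.8229. Nearest integer: k = 21824.
Reconstructed level: 0 + 21824 × 4.55/32768 V = 3.0303710938 V.
Error = V_in − V_code = 3.0303465 − (3.0303710938) = −24.6 µV.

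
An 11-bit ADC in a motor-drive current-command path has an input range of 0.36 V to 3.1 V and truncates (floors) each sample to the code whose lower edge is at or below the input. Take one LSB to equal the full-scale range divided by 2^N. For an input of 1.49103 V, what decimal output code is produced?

845

Span: 3.1 V − (0.36 V) = 2.74 V. LSB = 2.74 V / 2^11 ≈ 1.338 mV.
(V_in − V_min) × 2^11/range = (1.49103 − (0.36)) × 2048/2.74 = 845.383.
Floor → code = 845.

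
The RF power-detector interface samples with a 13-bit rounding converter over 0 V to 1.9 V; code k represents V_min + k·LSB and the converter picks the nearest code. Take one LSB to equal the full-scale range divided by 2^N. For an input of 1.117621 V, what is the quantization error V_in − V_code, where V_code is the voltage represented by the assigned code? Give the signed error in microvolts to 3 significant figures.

−67.0 µV

Range is 1.9 V. LSB = 1.9 V / 2^13 ≈ 231.9 µV.
(1.117621 − (0)) / LSB = 1.117621 × 8192/1.9 = 4818.7112. Nearest integer: k = 4819.
Reconstructed level: 0 + 4819 × 1.9/8192 V = 1.117687988 V.
e = 1.117621 − (1.117687988) = −67.0 µV.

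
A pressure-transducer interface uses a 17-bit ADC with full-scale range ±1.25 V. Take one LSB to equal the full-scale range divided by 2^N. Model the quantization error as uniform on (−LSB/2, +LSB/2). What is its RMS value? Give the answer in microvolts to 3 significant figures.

Span: 1.25 V − (-1.25 V) = 2.5 V.
Step size = 2.5/131072 V = 19.073 µV.
RMS of a uniform error over width LSB is LSB/√12 = 5.51 µV.

5.51 µV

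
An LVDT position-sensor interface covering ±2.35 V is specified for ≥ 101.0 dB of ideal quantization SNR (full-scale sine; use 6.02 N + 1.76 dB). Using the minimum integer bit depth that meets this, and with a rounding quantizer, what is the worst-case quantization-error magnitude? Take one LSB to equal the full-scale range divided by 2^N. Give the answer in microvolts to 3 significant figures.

17.9 µV

Range = 2.35 − (-2.35) = 4.7 V.
N ≥ (101.0 − 1.76)/6.02 = 16.485 → N_min = 17.
One LSB is 4.7 V / 131072 = 35.858 µV.
Half an LSB is 17.9 µV.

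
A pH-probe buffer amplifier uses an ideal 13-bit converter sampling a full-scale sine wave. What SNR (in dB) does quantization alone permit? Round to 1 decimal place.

80.0 dB

Ideal quantization SNR: 6.02 × 13 + 1.76 dB = 80.0 dB.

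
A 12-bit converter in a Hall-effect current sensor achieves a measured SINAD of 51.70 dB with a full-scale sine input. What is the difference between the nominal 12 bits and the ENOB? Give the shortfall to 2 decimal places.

3.70 bits

N_eff = (51.70 − 1.76)/6.02 = 8.2957 bits.
12 − 8.2957 = 3.70 bits below nominal.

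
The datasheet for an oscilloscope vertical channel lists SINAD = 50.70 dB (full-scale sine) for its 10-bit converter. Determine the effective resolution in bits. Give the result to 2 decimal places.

8.13 bits

(50.70 − 1.76) / 6.02 = 48.94/6.02 = 8.1296 effective bits.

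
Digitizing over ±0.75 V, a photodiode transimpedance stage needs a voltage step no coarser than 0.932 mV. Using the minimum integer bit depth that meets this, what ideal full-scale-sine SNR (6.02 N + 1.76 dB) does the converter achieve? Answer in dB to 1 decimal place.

Range = 0.75 − (-0.75) = 1.5 V.
Required number of levels: 1.5/0.932 mV = 1609.4; smallest N with 2^N ≥ that is 11.
6.02(11) + 1.76 = 67.98 dB.

68.0 dB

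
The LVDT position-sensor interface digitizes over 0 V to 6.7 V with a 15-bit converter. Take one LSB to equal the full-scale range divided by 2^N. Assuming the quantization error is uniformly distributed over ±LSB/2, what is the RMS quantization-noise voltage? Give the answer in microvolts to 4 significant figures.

V_FS = 6.7 V.
One LSB is 6.7 V / 32768 = 204.468 µV.
V_rms = LSB/√12 = 204.468 µV / √12 = 59.02 µV.

59.02 µV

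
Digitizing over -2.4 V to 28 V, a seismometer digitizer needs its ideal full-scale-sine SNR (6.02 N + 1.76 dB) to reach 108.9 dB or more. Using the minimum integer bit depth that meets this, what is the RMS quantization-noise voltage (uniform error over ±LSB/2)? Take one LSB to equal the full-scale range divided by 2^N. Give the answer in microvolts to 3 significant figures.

33.5 µV

The full-scale span is 28 − (-2.4) = 30.4 V.
N ≥ (108.9 − 1.76)/6.02 = 17.797 → N_min = 18.
Step size = 30.4/262144 V = 115.97 µV.
RMS noise = LSB/√12 = 33.5 µV.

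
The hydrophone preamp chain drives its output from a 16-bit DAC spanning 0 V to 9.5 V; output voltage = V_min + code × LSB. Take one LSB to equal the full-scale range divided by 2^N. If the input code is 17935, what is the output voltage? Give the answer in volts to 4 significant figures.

Full-scale range = 9.5 V. LSB = 9.5 V / 2^16.
V_out = 0 + 17935 × (9.5/65536) V
      = 0 + 2.59983 = 2.59983 V.

2.600 V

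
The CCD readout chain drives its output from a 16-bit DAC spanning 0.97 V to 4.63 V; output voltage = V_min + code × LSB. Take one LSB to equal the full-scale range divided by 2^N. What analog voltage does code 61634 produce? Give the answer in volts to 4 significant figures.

Full-scale range = 4.63 V − (0.97 V) = 3.66 V. LSB = 3.66 V / 2^16.
V_out = 0.97 + 61634 × (3.66/65536) V
      = 0.97 V + 3.44208 V = 4.41208 V.

4.412 V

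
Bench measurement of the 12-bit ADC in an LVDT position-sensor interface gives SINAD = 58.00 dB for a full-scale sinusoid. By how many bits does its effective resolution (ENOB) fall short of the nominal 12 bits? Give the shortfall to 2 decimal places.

2.66 bits

Effective bits = (58.00 − 1.76)/6.02 = 9.3422.
Shortfall = 12 − 9.3422 = 2.6578 bits.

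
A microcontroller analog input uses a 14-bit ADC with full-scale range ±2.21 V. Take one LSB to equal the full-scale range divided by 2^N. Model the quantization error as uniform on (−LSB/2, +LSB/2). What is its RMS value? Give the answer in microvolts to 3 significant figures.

Span: 2.21 V − (-2.21 V) = 4.42 V.
Step size = 4.42/16384 V = 269.78 µV.
σ_q = LSB/√12 = 269.78 µV/3.4641 = 77.9 µV.

77.9 µV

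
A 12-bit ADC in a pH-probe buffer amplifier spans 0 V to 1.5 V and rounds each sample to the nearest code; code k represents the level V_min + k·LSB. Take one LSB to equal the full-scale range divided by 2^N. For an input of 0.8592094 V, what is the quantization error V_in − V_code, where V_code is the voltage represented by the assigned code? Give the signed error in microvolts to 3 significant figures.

V_FS = 1.5 V. LSB = 1.5 V / 2^12 ≈ 366.2 µV.
(0.8592094 − (0)) / LSB = 0.8592094 × 4096/1.5 = 2346.2145. Nearest integer: k = 2346.
V_code = V_min + k × range/2^12 = 0 + 2346 × 1.5/4096 = 0.8591308594 V.
Error = V_in − V_code = 0.8592094 − (0.8591308594) = +78.5 µV.

+78.5 µV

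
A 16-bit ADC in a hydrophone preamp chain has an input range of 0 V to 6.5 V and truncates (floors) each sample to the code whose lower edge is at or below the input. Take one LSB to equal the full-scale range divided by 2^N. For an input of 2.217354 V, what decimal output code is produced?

V_FS = 6.5 V. LSB = 6.5 V / 2^16 ≈ 99.18 µV.
(V_in − V_min) × 2^16/range = (2.217354 − (0)) × 65536/6.5 = 22356.386.
Floor → code = 22356.

22356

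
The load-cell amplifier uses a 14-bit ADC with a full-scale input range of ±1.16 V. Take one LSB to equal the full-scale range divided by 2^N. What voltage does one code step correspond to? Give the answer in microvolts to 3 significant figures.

142 µV

Full-scale range = 1.16 V − (-1.16 V) = 2.32 V.
There are 2^14 = 16384 steps.
LSB = 2.32 V ÷ 2^14 = 2.32/16384 V = 142 µV.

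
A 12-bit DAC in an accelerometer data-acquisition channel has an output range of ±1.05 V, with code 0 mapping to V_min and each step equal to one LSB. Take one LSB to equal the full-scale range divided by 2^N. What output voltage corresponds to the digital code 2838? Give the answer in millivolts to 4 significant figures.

Span: 1.05 V − (-1.05 V) = 2.1 V. LSB = 2.1 V / 2^12.
V_out = -1.05 + 2838 × (2.1/4096) V
      = -1.05 V + 1.45503 V = 0.405029 V.

405.0 mV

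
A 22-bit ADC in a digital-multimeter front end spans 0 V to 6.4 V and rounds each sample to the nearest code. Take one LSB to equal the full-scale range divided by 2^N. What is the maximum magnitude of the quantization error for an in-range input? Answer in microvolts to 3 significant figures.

Range is 6.4 V.
One LSB is 6.4 V / 4194304 = 1.5259 µV.
|e|_max = LSB/2 = 0.763 µV.

0.763 µV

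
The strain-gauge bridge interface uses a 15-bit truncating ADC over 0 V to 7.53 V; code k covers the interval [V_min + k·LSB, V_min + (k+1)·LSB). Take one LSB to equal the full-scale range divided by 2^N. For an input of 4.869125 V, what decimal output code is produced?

21188

Full-scale range = 7.53 V. LSB = 7.53 V / 2^15 ≈ 229.8 µV.
(V_in − V_min) × 2^15/range = (4.869125 − (0)) × 32768/7.53 = 21188.777.
Floor → code = 21188.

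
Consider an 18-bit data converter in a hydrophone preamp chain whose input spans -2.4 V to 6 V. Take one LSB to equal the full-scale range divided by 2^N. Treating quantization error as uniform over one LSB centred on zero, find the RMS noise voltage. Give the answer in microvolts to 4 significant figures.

Range = 6 − (-2.4) = 8.4 V.
LSB = 8.4 V / 2^18 = 32.0435 µV.
For a uniform distribution on [−LSB/2, +LSB/2], V_rms = LSB/√12 = 32.0435 µV/3.4641 = 9.250 µV.

9.250 µV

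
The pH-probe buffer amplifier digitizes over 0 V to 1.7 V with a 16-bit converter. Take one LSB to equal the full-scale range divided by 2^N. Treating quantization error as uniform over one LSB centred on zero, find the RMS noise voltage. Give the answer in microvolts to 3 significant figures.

7.49 µV

Range is 1.7 V.
One LSB is 1.7 V / 65536 = 25.940 µV.
For a uniform distribution on [−LSB/2, +LSB/2], V_rms = LSB/√12 = 25.940 µV/3.4641 = 7.49 µV.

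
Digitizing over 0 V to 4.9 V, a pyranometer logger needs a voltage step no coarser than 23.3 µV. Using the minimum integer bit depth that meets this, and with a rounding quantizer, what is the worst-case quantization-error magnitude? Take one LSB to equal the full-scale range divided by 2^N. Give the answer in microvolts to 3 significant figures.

Range is 4.9 V.
Required number of levels: 4.9/23.3 µV = 210300; smallest N with 2^N ≥ that is 18.
One LSB is 4.9 V / 262144 = 18.692 µV.
Half an LSB is 9.35 µV.

9.35 µV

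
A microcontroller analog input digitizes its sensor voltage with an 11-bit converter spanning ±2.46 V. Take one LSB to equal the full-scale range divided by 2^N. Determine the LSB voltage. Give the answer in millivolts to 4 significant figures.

2.402 mV

Span: 2.46 V − (-2.46 V) = 4.92 V.
2^11 = 2048 levels.
One LSB is 4.92 V / 2048 = 2.402 mV.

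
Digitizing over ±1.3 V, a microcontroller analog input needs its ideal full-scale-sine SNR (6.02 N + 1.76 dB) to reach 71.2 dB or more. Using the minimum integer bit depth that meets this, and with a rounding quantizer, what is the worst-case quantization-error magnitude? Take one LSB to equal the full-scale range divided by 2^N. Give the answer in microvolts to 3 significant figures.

317 µV

Full-scale range = 1.3 V − (-1.3 V) = 2.6 V.
Required N = ⌈(71.2 − 1.76)/6.02⌉ = ⌈11.535⌉ = 12.
One LSB is 2.6 V / 4096 = 0.63477 mV.
Max error for round-to-nearest is LSB/2 = 317 µV.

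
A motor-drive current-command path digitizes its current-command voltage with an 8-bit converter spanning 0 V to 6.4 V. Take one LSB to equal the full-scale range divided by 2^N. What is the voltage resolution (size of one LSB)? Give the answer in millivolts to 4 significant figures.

25.00 mV

V_FS = 6.4 V.
Number of codes = 2^8 = 256.
Step size = 6.4/256 V = 25.00 mV.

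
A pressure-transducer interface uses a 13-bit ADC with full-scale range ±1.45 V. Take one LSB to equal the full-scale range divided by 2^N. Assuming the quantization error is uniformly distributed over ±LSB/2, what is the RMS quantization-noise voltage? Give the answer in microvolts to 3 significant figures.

Full-scale range = 1.45 V − (-1.45 V) = 2.9 V.
LSB = 2.9 V / 2^13 = 354.00 µV.
RMS of a uniform error over width LSB is LSB/√12 = 102 µV.

102 µV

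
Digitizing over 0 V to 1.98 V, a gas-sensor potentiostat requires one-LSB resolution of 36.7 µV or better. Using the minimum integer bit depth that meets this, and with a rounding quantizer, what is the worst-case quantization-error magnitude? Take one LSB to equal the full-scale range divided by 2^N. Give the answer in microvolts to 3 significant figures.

15.1 µV

Range is 1.98 V.
1.98 V / 36.7 µV = 53950. Since 2^15 = 32768 and 2^16 = 65536, N = 16.
One LSB is 1.98 V / 65536 = 30.212 µV.
Half an LSB is 15.1 µV.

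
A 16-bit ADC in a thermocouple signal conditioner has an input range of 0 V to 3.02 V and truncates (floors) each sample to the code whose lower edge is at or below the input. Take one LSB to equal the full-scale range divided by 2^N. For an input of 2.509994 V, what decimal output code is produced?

V_FS = 3.02 V. LSB = 3.02 V / 2^16 ≈ 46.08 µV.
(V_in − V_min) × 2^16/range = (2.509994 − (0)) × 65536/3.02 = 54468.532.
Floor → code = 54468.

54468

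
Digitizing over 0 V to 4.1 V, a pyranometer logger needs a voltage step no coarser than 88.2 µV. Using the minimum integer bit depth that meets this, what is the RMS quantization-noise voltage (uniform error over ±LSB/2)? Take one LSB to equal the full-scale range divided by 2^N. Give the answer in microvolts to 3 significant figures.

18.1 µV

Range is 4.1 V.
Levels needed ≥ 4.1/88.2 µV = 46490. 2^16 = 65536 suffices, so N_min = 16.
One LSB is 4.1 V / 65536 = 62.561 µV.
V_rms = LSB/√12 = 18.1 µV.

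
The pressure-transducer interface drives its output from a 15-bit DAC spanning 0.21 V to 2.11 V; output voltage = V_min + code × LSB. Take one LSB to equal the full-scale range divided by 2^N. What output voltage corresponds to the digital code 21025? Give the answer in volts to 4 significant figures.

Span: 2.11 V − (0.21 V) = 1.9 V. LSB = 1.9 V / 2^15.
Output = V_min + (21025/32768) × range = 0.21 + 0.641632 × 1.9 V
      = 0.21 + 1.21910 = 1.42910 V.

1.429 V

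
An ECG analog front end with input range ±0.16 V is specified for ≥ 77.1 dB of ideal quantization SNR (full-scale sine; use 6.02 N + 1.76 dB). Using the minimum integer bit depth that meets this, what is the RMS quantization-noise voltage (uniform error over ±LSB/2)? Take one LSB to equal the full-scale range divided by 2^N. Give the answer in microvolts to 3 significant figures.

Full-scale range = 0.16 V − (-0.16 V) = 0.32 V.
Solving 6.02 N ≥ 77.1 − 1.76: N ≥ 12.515. Round up → N = 13.
One LSB is 0.32 V / 8192 = 39.063 µV.
V_rms = LSB/√12 = 11.3 µV.

11.3 µV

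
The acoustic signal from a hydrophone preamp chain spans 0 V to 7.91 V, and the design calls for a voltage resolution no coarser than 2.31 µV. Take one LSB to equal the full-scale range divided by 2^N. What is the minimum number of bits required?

22 bits

V_FS = 7.91 V.
7.91 V / 2.31 µV = 3.424e6. Since 2^21 = 2097152 and 2^22 = 4194304, N = 22.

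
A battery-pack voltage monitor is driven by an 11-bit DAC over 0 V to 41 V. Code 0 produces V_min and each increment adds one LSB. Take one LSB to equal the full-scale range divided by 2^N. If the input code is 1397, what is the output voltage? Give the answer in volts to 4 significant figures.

27.97 V

Span = 41 V. LSB = 41 V / 2^11.
Output = V_min + (1397/2048) × range = 0 + 0.682129 × 41 V
      = 0 + 27.9673 = 27.9673 V.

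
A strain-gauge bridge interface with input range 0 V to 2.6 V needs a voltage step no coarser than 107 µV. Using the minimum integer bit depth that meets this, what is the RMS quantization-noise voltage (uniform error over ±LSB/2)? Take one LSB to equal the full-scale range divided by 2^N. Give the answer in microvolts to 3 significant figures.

22.9 µV

Range is 2.6 V.
Levels needed ≥ 2.6/107 µV = 24300. 2^15 = 32768 suffices, so N_min = 15.
LSB = 2.6 V / 2^15 = 79.346 µV.
V_rms = LSB/√12 = 22.9 µV.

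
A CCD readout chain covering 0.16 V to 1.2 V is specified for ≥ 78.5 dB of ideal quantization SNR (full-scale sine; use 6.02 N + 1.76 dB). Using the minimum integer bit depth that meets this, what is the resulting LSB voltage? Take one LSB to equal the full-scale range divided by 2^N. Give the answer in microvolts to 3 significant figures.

The full-scale span is 1.2 − (0.16) = 1.04 V.
N ≥ (78.5 − 1.76)/6.02 = 12.748 → N_min = 13.
LSB = 1.04 V / 2^13 = 127 µV.

127 µV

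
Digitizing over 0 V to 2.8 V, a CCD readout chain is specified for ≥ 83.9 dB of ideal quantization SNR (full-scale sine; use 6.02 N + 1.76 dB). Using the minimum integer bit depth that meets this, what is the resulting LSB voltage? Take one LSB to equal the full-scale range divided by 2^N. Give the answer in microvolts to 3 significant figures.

171 µV

V_FS = 2.8 V.
Solving 6.02 N ≥ 83.9 − 1.76: N ≥ 13.645. Round up → N = 14.
Step size = 2.8/16384 V = 171 µV.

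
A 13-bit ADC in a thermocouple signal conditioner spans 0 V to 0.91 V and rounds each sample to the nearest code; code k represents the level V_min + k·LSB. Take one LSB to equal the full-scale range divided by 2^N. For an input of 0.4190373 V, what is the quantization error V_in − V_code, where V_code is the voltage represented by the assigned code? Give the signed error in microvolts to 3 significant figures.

+28.5 µV

Full-scale range = 0.91 V. LSB = 0.91 V / 2^13 ≈ 111.1 µV.
Position in LSBs: (0.4190373 − (0)) × 8192/0.91 = 3772.2567; rounding gives k = 3772.
V_code = 0 + (3772/8192) × 0.91 = 0.4190087891 V.
V_in − V_code = 0.4190373 − (0.4190087891) = +28.5 µV.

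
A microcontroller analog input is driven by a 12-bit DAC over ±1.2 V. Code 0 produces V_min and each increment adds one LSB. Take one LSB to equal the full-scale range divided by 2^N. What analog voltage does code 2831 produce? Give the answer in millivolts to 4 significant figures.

458.8 mV

Span: 1.2 V − (-1.2 V) = 2.4 V. LSB = 2.4 V / 2^12.
V_out = -1.2 + 2831 × (2.4/4096) V
      = -1.2 + 1.65879 = 0.458789 V.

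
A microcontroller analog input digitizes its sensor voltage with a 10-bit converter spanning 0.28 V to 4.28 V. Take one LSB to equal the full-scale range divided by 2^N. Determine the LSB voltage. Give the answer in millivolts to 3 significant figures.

3.91 mV

Span: 4.28 V − (0.28 V) = 4 V.
There are 2^10 = 1024 steps.
LSB = 4 V ÷ 2^10 = 4/1024 V = 3.91 mV.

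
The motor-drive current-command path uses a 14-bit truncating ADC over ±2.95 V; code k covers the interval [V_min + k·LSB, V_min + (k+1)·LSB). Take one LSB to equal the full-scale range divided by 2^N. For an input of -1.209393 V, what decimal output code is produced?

4833

Range = 2.95 − (-2.95) = 5.9 V. LSB = 5.9 V / 2^14 ≈ 360.1 µV.
V_in − V_min = -1.209393 − (-2.95) = 1.740607 V.
Divide by LSB: 1.740607 × 16384/5.9 = 4833.5771.
Truncating gives code 4833.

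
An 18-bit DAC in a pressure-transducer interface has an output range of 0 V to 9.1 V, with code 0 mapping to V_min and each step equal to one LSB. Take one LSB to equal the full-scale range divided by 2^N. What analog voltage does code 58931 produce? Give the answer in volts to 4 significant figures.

Full-scale range = 9.1 V. LSB = 9.1 V / 2^18.
Output = V_min + (58931/262144) × range = 0 + 0.224804 × 9.1 V
      = 0 V + 2.04572 V = 2.04572 V.

2.046 V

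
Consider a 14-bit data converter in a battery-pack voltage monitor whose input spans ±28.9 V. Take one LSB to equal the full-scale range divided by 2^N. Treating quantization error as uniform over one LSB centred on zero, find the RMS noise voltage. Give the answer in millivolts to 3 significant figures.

Range = 28.9 − (-28.9) = 57.8 V.
One LSB is 57.8 V / 16384 = 3.5278 mV.
V_rms = LSB/√12 = 3.5278 mV / √12 = 1.02 mV.

1.02 mV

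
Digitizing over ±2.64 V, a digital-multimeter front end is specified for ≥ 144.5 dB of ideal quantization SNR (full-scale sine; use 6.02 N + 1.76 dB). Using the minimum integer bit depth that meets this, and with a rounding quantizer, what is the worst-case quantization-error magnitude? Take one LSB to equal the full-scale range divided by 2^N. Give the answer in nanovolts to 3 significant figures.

Range = 2.64 − (-2.64) = 5.28 V.
Solving 6.02 N ≥ 144.5 − 1.76: N ≥ 23.711. Round up → N = 24.
LSB = 5.28 V ÷ 2^24 = 5.28/16777216 V = 314.71 nV.
|e|_max = LSB/2 = 157 nV.

157 nV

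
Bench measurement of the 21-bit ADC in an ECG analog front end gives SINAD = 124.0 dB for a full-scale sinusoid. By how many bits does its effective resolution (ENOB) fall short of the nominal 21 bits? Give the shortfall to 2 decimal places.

ENOB = (SINAD − 1.76)/6.02 = (124.0 − 1.76)/6.02 = 20.3056 bits.
Lost resolution: 21 − 20.3056 = 0.6944 bits.

0.69 bits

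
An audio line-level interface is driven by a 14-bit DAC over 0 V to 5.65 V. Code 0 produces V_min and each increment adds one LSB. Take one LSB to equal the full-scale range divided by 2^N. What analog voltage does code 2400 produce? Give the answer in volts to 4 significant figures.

0.8276 V

Range is 5.65 V. LSB = 5.65 V / 2^14.
V_out = V_min + code × LSB = 0 V + 2400 × 5.65 V / 16384
      = 0 + 0.827637 = 0.827637 V.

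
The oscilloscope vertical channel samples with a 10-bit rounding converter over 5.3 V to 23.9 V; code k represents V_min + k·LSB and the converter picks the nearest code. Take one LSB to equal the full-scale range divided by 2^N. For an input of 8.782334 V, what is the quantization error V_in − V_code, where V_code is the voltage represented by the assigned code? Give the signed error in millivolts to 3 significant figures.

−5.17 mV

Full-scale range = 23.9 V − (5.3 V) = 18.6 V. LSB = 18.6 V / 2^10 ≈ 18.16 mV.
(8.782334 − (5.3)) / LSB = 3.482334 × 1024/18.6 = 191.7156. Nearest integer: k = 192.
V_code = 5.3 + (192/1024) × 18.6 = 8.787500000 V.
e = 8.782334 − (8.787500000) = −5.17 mV.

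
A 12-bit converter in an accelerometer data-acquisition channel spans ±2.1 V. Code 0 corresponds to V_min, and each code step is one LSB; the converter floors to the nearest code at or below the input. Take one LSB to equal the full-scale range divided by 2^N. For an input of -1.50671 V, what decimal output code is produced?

Range = 2.1 − (-2.1) = 4.2 V. LSB = 4.2 V / 2^12 ≈ 1.025 mV.
(V_in − V_min) × 2^12/range = (-1.50671 − (-2.1)) × 4096/4.2 = 578.599.
Floor → code = 578.

578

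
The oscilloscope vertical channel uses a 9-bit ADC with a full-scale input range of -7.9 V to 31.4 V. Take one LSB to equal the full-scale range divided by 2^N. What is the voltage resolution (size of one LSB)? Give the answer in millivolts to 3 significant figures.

76.8 mV

Full-scale range = 31.4 V − (-7.9 V) = 39.3 V.
2^9 = 512 levels.
LSB = 39.3 V ÷ 2^9 = 39.3/512 V = 76.8 mV.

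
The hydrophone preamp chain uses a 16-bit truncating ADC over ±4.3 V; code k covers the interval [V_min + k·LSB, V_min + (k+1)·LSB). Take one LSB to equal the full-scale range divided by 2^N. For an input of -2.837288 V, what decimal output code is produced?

Full-scale range = 4.3 V − (-4.3 V) = 8.6 V. LSB = 8.6 V / 2^16 ≈ 131.2 µV.
(V_in − V_min) × 2^16/range = (-2.837288 − (-4.3)) × 65536/8.6 = 11146.546.
Floor → code = 11146.

11146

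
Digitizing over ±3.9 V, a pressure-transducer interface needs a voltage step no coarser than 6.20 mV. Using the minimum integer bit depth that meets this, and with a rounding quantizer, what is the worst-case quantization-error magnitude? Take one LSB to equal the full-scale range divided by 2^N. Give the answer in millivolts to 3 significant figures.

Range = 3.9 − (-3.9) = 7.8 V.
7.8 V / 6.20 mV = 1258. Since 2^10 = 1024 and 2^11 = 2048, N = 11.
Step size = 7.8/2048 V = 3.8086 mV.
|e|_max = LSB/2 = 1.90 mV.

1.90 mV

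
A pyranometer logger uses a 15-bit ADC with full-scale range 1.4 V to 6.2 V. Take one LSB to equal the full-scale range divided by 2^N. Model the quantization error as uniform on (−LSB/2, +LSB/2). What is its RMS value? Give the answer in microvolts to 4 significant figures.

42.29 µV

Full-scale range = 6.2 V − (1.4 V) = 4.8 V.
LSB = 4.8 V ÷ 2^15 = 4.8/32768 V = 146.484 µV.
V_rms = LSB/√12 = 146.484 µV / √12 = 42.29 µV.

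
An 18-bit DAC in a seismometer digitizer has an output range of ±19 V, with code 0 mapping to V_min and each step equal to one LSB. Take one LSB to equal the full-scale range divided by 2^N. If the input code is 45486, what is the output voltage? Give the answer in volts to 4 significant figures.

-12.41 V

Range = 19 − (-19) = 38 V. LSB = 38 V / 2^18.
Output = V_min + (45486/262144) × range = -19 + 0.173515 × 38 V
      = -19 V + 6.59358 V = -12.4064 V.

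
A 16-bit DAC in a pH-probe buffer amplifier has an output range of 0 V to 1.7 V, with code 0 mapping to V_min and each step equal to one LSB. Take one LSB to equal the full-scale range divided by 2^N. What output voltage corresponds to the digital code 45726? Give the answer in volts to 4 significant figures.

1.186 V

Full-scale range = 1.7 V. LSB = 1.7 V / 2^16.
Output = V_min + (45726/65536) × range = 0 + 0.697723 × 1.7 V
      = 0 + 1.18613 = 1.18613 V.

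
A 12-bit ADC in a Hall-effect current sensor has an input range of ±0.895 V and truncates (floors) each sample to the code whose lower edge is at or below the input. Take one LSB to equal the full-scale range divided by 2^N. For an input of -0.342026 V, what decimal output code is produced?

Span: 0.895 V − (-0.895 V) = 1.79 V. LSB = 1.79 V / 2^12 ≈ 437.0 µV.
V_in − V_min = -0.342026 − (-0.895) = 0.552974 V.
Divide by LSB: 0.552974 × 4096/1.79 = 1265.3528.
Truncating gives code 1265.

1265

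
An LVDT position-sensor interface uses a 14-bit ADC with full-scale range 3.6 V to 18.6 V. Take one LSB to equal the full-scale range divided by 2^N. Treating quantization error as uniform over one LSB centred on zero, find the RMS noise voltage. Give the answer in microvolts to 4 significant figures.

264.3 µV

Full-scale range = 18.6 V − (3.6 V) = 15 V.
LSB = 15 V / 2^14 = 0.915527 mV.
V_rms = LSB/√12 = 0.915527 mV / √12 = 264.3 µV.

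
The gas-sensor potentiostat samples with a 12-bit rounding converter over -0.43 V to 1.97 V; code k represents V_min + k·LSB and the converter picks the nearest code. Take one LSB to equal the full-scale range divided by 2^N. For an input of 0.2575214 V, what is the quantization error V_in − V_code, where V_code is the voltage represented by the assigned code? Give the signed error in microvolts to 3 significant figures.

Span: 1.97 V − (-0.43 V) = 2.4 V. LSB = 2.4 V / 2^12 ≈ 0.5859 mV.
(0.2575214 − (-0.43)) / LSB = 0.6875214 × 4096/2.4 = 1173.3699. Nearest integer: k = 1173.
V_code = V_min + k × range/2^12 = -0.43 + 1173 × 2.4/4096 = 0.2573046875 V.
Error = V_in − V_code = 0.2575214 − (0.2573046875) = +217 µV.

+217 µV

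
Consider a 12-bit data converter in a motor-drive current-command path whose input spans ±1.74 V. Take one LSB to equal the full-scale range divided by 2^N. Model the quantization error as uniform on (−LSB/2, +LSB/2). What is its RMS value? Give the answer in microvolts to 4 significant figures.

245.3 µV

The full-scale span is 1.74 − (-1.74) = 3.48 V.
LSB = 3.48 V ÷ 2^12 = 3.48/4096 V = 0.849609 mV.
V_rms = LSB/√12 = 0.849609 mV / √12 = 245.3 µV.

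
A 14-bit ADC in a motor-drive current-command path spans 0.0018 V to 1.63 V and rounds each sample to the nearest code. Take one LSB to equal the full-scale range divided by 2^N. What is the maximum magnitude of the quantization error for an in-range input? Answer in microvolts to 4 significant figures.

The full-scale span is 1.63 − (0.0018) = 1.6282 V.
LSB = 1.6282 V / 2^14 = 99.3774 µV.
Worst-case error for round-to-nearest is half an LSB: 49.69 µV.

49.69 µV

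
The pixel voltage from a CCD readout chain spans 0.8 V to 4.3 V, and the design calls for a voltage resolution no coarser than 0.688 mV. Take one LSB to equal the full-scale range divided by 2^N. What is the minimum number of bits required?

13 bits

Full-scale range = 4.3 V − (0.8 V) = 3.5 V.
Required number of levels: 3.5/0.688 mV = 5087.2; smallest N with 2^N ≥ that is 13.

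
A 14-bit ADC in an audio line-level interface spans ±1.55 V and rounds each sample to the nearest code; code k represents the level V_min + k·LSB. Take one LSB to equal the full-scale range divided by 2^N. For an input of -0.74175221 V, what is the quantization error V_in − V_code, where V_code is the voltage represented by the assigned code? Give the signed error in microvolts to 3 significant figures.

Span: 1.55 V − (-1.55 V) = 3.1 V. LSB = 3.1 V / 2^14 ≈ 189.2 µV.
(-0.74175221 − (-1.55)) / LSB = 0.80824779 × 16384/3.1 = 4271.7199. Nearest integer: k = 4272.
V_code = V_min + k × range/2^14 = -1.55 + 4272 × 3.1/16384 = -0.74169921875 V.
e = -0.74175221 − (-0.74169921875) = −53.0 µV.

−53.0 µV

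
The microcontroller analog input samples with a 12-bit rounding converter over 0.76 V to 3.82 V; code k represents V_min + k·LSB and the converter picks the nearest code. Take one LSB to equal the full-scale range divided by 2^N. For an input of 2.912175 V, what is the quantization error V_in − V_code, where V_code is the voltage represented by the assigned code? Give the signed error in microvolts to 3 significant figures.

Full-scale range = 3.82 V − (0.76 V) = 3.06 V. LSB = 3.06 V / 2^12 ≈ 0.7471 mV.
(2.912175 − (0.76)) / LSB = 2.152175 × 4096/3.06 = 2880.8199. Nearest integer: k = 2881.
Reconstructed level: 0.76 + 2881 × 3.06/4096 V = 2.912309570 V.
V_in − V_code = 2.912175 − (2.912309570) = −135 µV.

−135 µV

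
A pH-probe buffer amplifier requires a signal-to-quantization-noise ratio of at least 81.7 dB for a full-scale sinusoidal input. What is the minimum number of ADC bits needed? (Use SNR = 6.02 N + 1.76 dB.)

14 bits

6.02 N + 1.76 ≥ 81.7 gives N ≥ 13.279, so the minimum integer is 14.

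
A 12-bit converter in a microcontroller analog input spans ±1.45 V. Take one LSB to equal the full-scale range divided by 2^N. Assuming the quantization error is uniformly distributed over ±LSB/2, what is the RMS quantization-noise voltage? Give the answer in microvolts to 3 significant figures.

204 µV

Range = 1.45 − (-1.45) = 2.9 V.
LSB = 2.9 V ÷ 2^12 = 2.9/4096 V = 0.70801 mV.
For a uniform distribution on [−LSB/2, +LSB/2], V_rms = LSB/√12 = 0.70801 mV/3.4641 = 204 µV.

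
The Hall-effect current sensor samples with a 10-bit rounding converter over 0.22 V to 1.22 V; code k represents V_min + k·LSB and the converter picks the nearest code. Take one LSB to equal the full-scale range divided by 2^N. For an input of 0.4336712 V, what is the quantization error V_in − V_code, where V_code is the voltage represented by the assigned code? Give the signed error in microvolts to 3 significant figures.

−196 µV

The full-scale span is 1.22 − (0.22) = 1 V. LSB = 1 V / 2^10 ≈ 0.9766 mV.
(0.4336712 − (0.22)) / LSB = 0.2136712 × 1024/1 = 218.7993. Nearest integer: k = 219.
V_code = V_min + k × range/2^10 = 0.22 + 219 × 1/1024 = 0.4338671875 V.
e = 0.4336712 − (0.4338671875) = −196 µV.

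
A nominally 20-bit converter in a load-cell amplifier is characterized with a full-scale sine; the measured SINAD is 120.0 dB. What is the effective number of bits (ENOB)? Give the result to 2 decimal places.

19.64 bits

ENOB = (SINAD − 1.76) / 6.02 = (120.0 − 1.76) / 6.02 = 118.24 / 6.02 = 19.6412.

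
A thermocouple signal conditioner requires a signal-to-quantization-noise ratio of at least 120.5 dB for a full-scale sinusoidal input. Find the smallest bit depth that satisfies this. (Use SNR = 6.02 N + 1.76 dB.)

6.02 N + 1.76 ≥ 120.5 gives N ≥ 19.724, so the minimum integer is 20.

20 bits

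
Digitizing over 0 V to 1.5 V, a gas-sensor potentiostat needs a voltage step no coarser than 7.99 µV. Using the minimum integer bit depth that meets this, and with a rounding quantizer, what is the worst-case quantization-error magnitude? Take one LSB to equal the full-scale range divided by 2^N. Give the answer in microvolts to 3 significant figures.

V_FS = 1.5 V.
Levels needed ≥ 1.5/7.99 µV = 187700. 2^18 = 262144 suffices, so N_min = 18.
Step size = 1.5/262144 V = 5.7220 µV.
Max error for round-to-nearest is LSB/2 = 2.86 µV.

2.86 µV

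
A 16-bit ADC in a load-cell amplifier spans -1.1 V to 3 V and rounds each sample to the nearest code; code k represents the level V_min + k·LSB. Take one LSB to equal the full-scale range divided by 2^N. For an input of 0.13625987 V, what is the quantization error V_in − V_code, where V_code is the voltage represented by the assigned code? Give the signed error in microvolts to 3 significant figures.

−8.75 µV

Range = 3 − (-1.1) = 4.1 V. LSB = 4.1 V / 2^16 ≈ 62.56 µV.
Position in LSBs: (0.13625987 − (-1.1)) × 65536/4.1 = 19760.8602; rounding gives k = 19761.
V_code = V_min + k × range/2^16 = -1.1 + 19761 × 4.1/65536 = 0.13626861572 V.
V_in − V_code = 0.13625987 − (0.13626861572) = −8.75 µV.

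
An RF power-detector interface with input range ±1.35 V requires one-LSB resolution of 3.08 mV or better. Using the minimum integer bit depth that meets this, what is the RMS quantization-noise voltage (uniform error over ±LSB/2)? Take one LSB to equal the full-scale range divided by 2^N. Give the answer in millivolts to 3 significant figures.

0.761 mV

The full-scale span is 1.35 − (-1.35) = 2.7 V.
Required number of levels: 2.7/3.08 mV = 876.62; smallest N with 2^N ≥ that is 10.
Step size = 2.7/1024 V = 2.6367 mV.
V_rms = LSB/√12 = 0.761 mV.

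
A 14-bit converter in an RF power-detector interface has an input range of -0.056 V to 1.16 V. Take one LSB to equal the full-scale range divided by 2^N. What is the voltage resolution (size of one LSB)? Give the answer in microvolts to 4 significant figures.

74.22 µV

Full-scale range = 1.16 V − (-0.056 V) = 1.216 V.
There are 2^14 = 16384 steps.
LSB = 1.216 V / 2^14 = 74.22 µV.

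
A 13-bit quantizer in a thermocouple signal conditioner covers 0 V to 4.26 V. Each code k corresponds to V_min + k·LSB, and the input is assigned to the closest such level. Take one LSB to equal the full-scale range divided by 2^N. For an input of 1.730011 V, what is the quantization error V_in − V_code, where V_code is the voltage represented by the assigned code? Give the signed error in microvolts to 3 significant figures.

Full-scale range = 4.26 V. LSB = 4.26 V / 2^13 ≈ 0.5200 mV.
Position in LSBs: (1.730011 − (0)) × 8192/4.26 = 3326.8193; rounding gives k = 3327.
V_code = 0 + (3327/8192) × 4.26 = 1.730104980 V.
Error = V_in − V_code = 1.730011 − (1.730104980) = −94.0 µV.

−94.0 µV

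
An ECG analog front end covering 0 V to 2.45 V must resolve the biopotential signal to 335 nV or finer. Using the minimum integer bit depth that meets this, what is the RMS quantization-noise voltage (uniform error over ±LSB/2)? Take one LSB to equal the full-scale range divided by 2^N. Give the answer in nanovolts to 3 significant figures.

84.3 nV

Span = 2.45 V.
Levels needed ≥ 2.45/335 nV = 7.313e6. 2^23 = 8388608 suffices, so N_min = 23.
LSB = 2.45 V / 2^23 = 292.06 nV.
V_rms = LSB/√12 = 84.3 nV.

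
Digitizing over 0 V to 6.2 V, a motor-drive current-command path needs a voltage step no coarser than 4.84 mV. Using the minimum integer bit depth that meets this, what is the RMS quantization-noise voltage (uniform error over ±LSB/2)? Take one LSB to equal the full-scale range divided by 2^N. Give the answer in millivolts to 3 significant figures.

0.874 mV

V_FS = 6.2 V.
Need 2^N ≥ 6.2 V / 4.84 mV = 1281 → N_min = 11.
Step size = 6.2/2048 V = 3.0273 mV.
RMS noise = LSB/√12 = 0.874 mV.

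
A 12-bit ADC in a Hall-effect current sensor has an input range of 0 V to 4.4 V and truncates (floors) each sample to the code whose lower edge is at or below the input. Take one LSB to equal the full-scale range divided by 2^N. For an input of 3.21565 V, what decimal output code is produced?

2993

V_FS = 4.4 V. LSB = 4.4 V / 2^12 ≈ 1.074 mV.
(V_in − V_min) × 2^12/range = (3.21565 − (0)) × 4096/4.4 = 2993.478.
Floor → code = 2993.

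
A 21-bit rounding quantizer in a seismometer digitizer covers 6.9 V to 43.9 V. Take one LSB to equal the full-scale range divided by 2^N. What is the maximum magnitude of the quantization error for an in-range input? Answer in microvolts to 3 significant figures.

The full-scale span is 43.9 − (6.9) = 37 V.
LSB = 37 V ÷ 2^21 = 37/2097152 V = 17.643 µV.
Worst-case error for round-to-nearest is half an LSB: 8.82 µV.

8.82 µV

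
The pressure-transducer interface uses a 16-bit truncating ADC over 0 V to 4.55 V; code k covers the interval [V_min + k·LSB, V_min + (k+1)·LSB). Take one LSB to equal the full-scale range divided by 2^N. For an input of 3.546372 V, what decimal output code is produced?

51080

Span = 4.55 V. LSB = 4.55 V / 2^16 ≈ 69.43 µV.
V_in − V_min = 3.546372 − (0) = 3.546372 V.
Divide by LSB: 3.546372 × 65536/4.55 = 51080.2276.
Truncating gives code 51080.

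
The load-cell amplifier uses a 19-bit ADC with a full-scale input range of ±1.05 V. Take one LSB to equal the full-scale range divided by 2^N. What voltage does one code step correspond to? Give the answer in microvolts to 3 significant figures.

Span: 1.05 V − (-1.05 V) = 2.1 V.
There are 2^19 = 524288 steps.
LSB = 2.1 V ÷ 2^19 = 2.1/524288 V = 4.01 µV.

4.01 µV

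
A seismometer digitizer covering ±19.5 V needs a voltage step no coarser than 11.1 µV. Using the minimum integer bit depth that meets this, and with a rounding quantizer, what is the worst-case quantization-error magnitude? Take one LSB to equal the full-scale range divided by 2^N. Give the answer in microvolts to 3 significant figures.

Full-scale range = 19.5 V − (-19.5 V) = 39 V.
Need 2^N ≥ 39 V / 11.1 µV = 3.514e6 → N_min = 22.
One LSB is 39 V / 4194304 = 9.2983 µV.
Half an LSB is 4.65 µV.

4.65 µV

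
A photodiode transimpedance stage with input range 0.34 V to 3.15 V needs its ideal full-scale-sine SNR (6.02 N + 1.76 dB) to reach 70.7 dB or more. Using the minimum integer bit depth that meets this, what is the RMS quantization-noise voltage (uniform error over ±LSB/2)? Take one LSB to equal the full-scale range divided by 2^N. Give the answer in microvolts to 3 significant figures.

The full-scale span is 3.15 − (0.34) = 2.81 V.
Solving 6.02 N ≥ 70.7 − 1.76: N ≥ 11.452. Round up → N = 12.
LSB = 2.81 V ÷ 2^12 = 2.81/4096 V = 0.68604 mV.
V_rms = LSB/√12 = 198 µV.

198 µV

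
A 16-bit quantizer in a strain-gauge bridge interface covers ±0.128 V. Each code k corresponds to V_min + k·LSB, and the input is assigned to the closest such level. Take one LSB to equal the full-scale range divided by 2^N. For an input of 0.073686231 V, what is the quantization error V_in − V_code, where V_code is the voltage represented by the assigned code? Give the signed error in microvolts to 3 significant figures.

−1.27 µV

Range = 0.128 − (-0.128) = 0.256 V. LSB = 0.256 V / 2^16 ≈ 3.906 µV.
Position in LSBs: (0.073686231 − (-0.128)) × 65536/0.256 = 51631.6751; rounding gives k = 51632.
V_code = V_min + k × range/2^16 = -0.128 + 51632 × 0.256/65536 = 0.073687500000 V.
Error = V_in − V_code = 0.073686231 − (0.073687500000) = −1.27 µV.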